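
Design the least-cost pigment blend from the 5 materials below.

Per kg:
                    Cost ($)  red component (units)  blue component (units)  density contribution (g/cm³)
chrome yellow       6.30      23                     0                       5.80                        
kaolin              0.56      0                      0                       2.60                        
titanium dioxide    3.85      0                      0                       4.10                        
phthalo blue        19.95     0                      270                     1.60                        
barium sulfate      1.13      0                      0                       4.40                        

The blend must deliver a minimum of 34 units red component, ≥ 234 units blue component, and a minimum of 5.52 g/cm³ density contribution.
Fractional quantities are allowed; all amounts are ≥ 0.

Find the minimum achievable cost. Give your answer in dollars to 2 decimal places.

Treat it as an LP. Let x1 = kg of chrome yellow, x2 = kg of kaolin, x3 = kg of titanium dioxide, x4 = kg of phthalo blue, x5 = kg of barium sulfate.
Minimize 6.3x1 + 0.56x2 + 3.85x3 + 19.95x4 + 1.13x5 s.t.:
  23x1 ≥ 34   (red component)
  270x4 ≥ 234   (blue component)
  5.8x1 + 2.6x2 + 4.1x3 + 1.6x4 + 4.4x5 ≥ 5.52   (density contribution)
  x1, x2, x3, x4, x5 ≥ 0.
The cheapest feasible vertex uses only chrome yellow, phthalo blue; kaolin, titanium dioxide, barium sulfate are not used. The red component and blue component requirements are met with equality.
So chrome yellow = 1.478 kg, phthalo blue = 0.8667 kg.
Objective = 6.3·1.478 + 19.95·0.8667 = 26.6021.

$26.60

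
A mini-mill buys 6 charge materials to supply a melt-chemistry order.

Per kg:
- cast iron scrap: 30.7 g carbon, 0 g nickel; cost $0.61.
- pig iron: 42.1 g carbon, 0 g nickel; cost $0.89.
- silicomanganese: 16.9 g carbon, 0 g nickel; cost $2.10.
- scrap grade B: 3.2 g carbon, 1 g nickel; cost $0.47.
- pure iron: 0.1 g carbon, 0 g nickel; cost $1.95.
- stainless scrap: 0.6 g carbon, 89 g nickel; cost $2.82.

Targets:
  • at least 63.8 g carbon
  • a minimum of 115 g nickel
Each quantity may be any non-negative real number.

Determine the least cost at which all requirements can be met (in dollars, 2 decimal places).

Treat it as an LP. Let x1 = kg of cast iron scrap, x2 = kg of pig iron, x3 = kg of silicomanganese, x4 = kg of scrap grade B, x5 = kg of pure iron, x6 = kg of stainless scrap.
min 0.61x1 + 0.89x2 + 2.1x3 + 0.47x4 + 1.95x5 + 2.82x6 subject to:
  30.7x1 + 42.1x2 + 16.9x3 + 3.2x4 + 0.1x5 + 0.6x6 ≥ 63.8   (carbon)
  1x4 + 89x6 ≥ 115   (nickel)
  x1, x2, x3, x4, x5, x6 ≥ 0.
The minimum-cost mix takes nothing from pig iron, silicomanganese, scrap grade B, pure iron — only cast iron scrap, stainless scrap. There the carbon and nickel constraints are tight.
So cast iron scrap = 2.053 kg, stainless scrap = 1.292 kg.
Cost = 0.61·2.053 + 2.82·1.292 = 4.8958.

$4.90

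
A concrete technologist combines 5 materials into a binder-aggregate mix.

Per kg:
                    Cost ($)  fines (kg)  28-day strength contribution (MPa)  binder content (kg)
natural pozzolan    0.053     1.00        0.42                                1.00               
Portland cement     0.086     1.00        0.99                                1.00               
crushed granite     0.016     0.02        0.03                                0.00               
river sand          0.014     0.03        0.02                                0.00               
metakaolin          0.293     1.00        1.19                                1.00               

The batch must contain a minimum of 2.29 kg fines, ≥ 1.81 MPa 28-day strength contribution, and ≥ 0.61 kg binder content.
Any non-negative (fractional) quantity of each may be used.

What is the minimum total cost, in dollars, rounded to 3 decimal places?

$0.170

This is a linear program. Let x1 = kg of natural pozzolan, x2 = kg of Portland cement, x3 = kg of crushed granite, x4 = kg of river sand, x5 = kg of metakaolin.
Minimise 0.053x1 + 0.086x2 + 0.016x3 + 0.014x4 + 0.293x5 with:
  1x1 + 1x2 + 0.02x3 + 0.03x4 + 1x5 ≥ 2.29   (fines)
  0.42x1 + 0.99x2 + 0.03x3 + 0.02x4 + 1.19x5 ≥ 1.81   (28-day strength contribution)
  1x1 + 1x2 + 1x5 ≥ 0.61   (binder content)
  x1, x2, x3, x4, x5 ≥ 0.
At the optimum only natural pozzolan, Portland cement are positive (crushed granite, river sand, metakaolin = 0). The fines and 28-day strength contribution requirements are met with equality.
Solving gives x1 = 0.8019, x2 = 1.488.
Hence cost = 0.053·0.8019 + 0.086·1.488 = $0.17047.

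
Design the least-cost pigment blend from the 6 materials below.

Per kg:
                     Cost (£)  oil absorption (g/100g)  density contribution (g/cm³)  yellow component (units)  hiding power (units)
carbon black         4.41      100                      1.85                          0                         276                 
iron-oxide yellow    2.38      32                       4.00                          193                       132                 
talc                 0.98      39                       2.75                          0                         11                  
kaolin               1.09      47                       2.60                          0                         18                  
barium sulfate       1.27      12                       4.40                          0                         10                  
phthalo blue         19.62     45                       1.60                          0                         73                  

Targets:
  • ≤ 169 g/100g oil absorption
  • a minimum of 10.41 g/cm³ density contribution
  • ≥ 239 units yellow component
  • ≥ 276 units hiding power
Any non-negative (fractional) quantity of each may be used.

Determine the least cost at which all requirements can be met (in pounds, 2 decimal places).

Set it up as a linear program. Let x1 = kg of carbon black, x2 = kg of iron-oxide yellow, x3 = kg of talc, x4 = kg of kaolin, x5 = kg of barium sulfate, x6 = kg of phthalo blue.
Minimize 4.41x1 + 2.38x2 + 0.98x3 + 1.09x4 + 1.27x5 + 19.62x6 subject to:
  100x1 + 32x2 + 39x3 + 47x4 + 12x5 + 45x6 ≤ 169   (oil absorption)
  1.85x1 + 4x2 + 2.75x3 + 2.6x4 + 4.4x5 + 1.6x6 ≥ 10.41   (density contribution)
  193x2 ≥ 239   (yellow component)
  276x1 + 132x2 + 11x3 + 18x4 + 10x5 + 73x6 ≥ 276   (hiding power)
  x1, x2, x3, x4, x5, x6 ≥ 0.
The optimal basis is {iron-oxide yellow, barium sulfate}; carbon black, talc, kaolin, phthalo blue drop out. Binding constraints: density contribution and hiding power.
Solving gives x2 = 2.053, x5 = 0.4995.
Hence cost = 2.38·2.053 + 1.27·0.4995 = £5.5205.

£5.52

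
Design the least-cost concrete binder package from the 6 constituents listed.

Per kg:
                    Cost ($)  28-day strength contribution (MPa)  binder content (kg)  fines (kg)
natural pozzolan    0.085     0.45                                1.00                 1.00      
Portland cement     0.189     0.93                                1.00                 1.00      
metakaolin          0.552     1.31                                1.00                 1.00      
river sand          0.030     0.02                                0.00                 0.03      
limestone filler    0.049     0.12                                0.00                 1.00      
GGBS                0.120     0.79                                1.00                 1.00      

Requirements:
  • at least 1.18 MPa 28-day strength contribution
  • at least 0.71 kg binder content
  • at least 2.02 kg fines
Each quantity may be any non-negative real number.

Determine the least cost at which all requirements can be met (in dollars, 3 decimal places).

$0.198

Set it up as a linear program. Let x1 = kg of natural pozzolan, x2 = kg of Portland cement, x3 = kg of metakaolin, x4 = kg of river sand, x5 = kg of limestone filler, x6 = kg of GGBS.
Minimise 0.085x1 + 0.189x2 + 0.552x3 + 0.03x4 + 0.049x5 + 0.12x6 subject to:
  0.45x1 + 0.93x2 + 1.31x3 + 0.02x4 + 0.12x5 + 0.79x6 ≥ 1.18   (28-day strength contribution)
  1x1 + 1x2 + 1x3 + 1x6 ≥ 0.71   (binder content)
  1x1 + 1x2 + 1x3 + 0.03x4 + 1x5 + 1x6 ≥ 2.02   (fines)
  x1, x2, x3, x4, x5, x6 ≥ 0.
The optimal basis is {limestone filler, GGBS}; natural pozzolan, Portland cement, metakaolin, river sand drop out. The 28-day strength contribution and fines requirements are met with equality.
Solving gives x5 = 0.6206, x6 = 1.399.
Objective = 0.049·0.6206 + 0.12·1.399 = 0.19829.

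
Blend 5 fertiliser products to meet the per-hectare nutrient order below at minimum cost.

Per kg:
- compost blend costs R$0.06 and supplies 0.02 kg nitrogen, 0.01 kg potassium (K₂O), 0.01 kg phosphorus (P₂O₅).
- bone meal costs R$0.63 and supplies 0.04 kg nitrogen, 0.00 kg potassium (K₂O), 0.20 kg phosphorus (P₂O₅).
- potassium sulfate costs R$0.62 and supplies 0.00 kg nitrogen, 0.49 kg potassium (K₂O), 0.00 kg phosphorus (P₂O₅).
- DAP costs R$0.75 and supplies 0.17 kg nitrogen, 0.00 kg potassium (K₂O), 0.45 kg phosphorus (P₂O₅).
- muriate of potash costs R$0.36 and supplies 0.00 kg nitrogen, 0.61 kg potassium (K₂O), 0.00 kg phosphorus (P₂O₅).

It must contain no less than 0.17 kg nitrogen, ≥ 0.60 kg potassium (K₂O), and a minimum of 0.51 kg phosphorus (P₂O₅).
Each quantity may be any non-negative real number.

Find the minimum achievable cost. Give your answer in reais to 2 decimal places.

Set it up as a linear program. Let x1 = kg of compost blend, x2 = kg of bone meal, x3 = kg of potassium sulfate, x4 = kg of DAP, x5 = kg of muriate of potash.
min 0.06x1 + 0.63x2 + 0.62x3 + 0.75x4 + 0.36x5 subject to:
  0.02x1 + 0.04x2 + 0.17x4 ≥ 0.17   (nitrogen)
  0.01x1 + 0.49x3 + 0.61x5 ≥ 0.6   (potassium (K₂O))
  0.01x1 + 0.2x2 + 0.45x4 ≥ 0.51   (phosphorus (P₂O₅))
  x1, x2, x3, x4, x5 ≥ 0.
The cheapest feasible vertex uses only DAP, muriate of potash; compost blend, bone meal, potassium sulfate are not used. The potassium (K₂O) and phosphorus (P₂O₅) requirements are met with equality.
Optimal quantities: DAP = 1.133 kg, muriate of potash = 0.9836 kg.
Total cost: 0.75·1.133 + 0.36·0.9836 = 1.2038.

R$1.20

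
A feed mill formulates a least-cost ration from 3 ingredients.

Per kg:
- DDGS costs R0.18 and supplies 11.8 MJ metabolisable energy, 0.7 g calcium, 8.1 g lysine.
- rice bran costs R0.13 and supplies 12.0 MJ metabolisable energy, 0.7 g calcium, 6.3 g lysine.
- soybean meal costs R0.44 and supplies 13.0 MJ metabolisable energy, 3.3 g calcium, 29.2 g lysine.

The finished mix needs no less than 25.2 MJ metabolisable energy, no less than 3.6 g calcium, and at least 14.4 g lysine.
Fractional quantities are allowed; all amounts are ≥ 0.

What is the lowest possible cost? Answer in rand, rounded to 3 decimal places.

R0.524

Let x1 = kg of DDGS, x2 = kg of rice bran, x3 = kg of soybean meal.
Minimise 0.18x1 + 0.13x2 + 0.44x3 with:
  11.8x1 + 12x2 + 13x3 ≥ 25.2   (metabolisable energy)
  0.7x1 + 0.7x2 + 3.3x3 ≥ 3.6   (calcium)
  8.1x1 + 6.3x2 + 29.2x3 ≥ 14.4   (lysine)
  x1, x2, x3 ≥ 0.
The optimal basis is {rice bran, soybean meal}; DDGS drops out. The metabolisable energy and calcium requirements are met with equality.
Solving gives x2 = 1.192, x3 = 0.838.
Total cost: 0.13·1.192 + 0.44·0.838 = 0.52368.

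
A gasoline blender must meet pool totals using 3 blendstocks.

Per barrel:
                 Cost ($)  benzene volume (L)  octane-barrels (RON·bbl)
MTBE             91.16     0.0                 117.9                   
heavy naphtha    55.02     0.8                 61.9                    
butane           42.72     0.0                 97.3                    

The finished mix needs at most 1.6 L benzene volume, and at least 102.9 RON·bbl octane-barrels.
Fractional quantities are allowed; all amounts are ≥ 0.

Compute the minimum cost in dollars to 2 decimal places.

Let x1 = barrels of MTBE, x2 = barrels of heavy naphtha, x3 = barrels of butane.
Minimise 91.16x1 + 55.02x2 + 42.72x3 subject to:
  0.8x2 ≤ 1.6   (benzene volume)
  117.9x1 + 61.9x2 + 97.3x3 ≥ 102.9   (octane-barrels)
  x1, x2, x3 ≥ 0.
At the optimum only butane is positive (MTBE, heavy naphtha = 0). Binding constraint: octane-barrels.
Solving gives x3 = 1.0576.
Objective = 42.72·1.0576 = 45.1807.

$45.18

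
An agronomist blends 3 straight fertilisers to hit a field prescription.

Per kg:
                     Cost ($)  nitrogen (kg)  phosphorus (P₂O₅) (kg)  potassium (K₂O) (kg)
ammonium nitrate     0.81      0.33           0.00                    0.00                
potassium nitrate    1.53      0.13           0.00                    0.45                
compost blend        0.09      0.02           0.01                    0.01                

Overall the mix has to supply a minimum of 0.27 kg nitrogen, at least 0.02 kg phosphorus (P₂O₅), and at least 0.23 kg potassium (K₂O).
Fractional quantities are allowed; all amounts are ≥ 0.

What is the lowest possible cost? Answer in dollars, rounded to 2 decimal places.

Let x1 = kg of ammonium nitrate, x2 = kg of potassium nitrate, x3 = kg of compost blend.
min 0.81x1 + 1.53x2 + 0.09x3 s.t.:
  0.33x1 + 0.13x2 + 0.02x3 ≥ 0.27   (nitrogen)
  0.01x3 ≥ 0.02   (phosphorus (P₂O₅))
  0.45x2 + 0.01x3 ≥ 0.23   (potassium (K₂O))
  x1, x2, x3 ≥ 0.
All 3 inputs are positive at the optimum. The nitrogen, phosphorus (P₂O₅), potassium (K₂O) requirements are met with equality.
Solving gives x1 = 0.5131, x2 = 0.4667, x3 = 2.
Hence cost = 0.81·0.5131 + 1.53·0.4667 + 0.09·2 = $1.3097.

$1.31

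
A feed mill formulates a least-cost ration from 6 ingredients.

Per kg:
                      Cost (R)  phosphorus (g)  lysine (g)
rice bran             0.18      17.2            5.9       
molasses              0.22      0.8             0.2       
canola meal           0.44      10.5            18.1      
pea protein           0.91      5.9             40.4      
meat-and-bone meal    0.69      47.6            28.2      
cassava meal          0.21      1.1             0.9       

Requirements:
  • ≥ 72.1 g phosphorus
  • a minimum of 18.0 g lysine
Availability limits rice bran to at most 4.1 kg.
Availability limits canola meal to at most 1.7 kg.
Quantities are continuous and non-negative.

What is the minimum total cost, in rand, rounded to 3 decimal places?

Treat it as an LP. Let x1 = kg of rice bran, x2 = kg of molasses, x3 = kg of canola meal, x4 = kg of pea protein, x5 = kg of meat-and-bone meal, x6 = kg of cassava meal.
Minimize 0.18x1 + 0.22x2 + 0.44x3 + 0.91x4 + 0.69x5 + 0.21x6 subject to:
  17.2x1 + 0.8x2 + 10.5x3 + 5.9x4 + 47.6x5 + 1.1x6 ≥ 72.1   (phosphorus)
  5.9x1 + 0.2x2 + 18.1x3 + 40.4x4 + 28.2x5 + 0.9x6 ≥ 18   (lysine)
  x1 ≤ 4.1
  x3 ≤ 1.7
  x1, x2, x3, x4, x5, x6 ≥ 0.
The optimal basis is {rice bran, meat-and-bone meal}; molasses, canola meal, pea protein, cassava meal drop out. Binding constraints: phosphorus and the rice bran cap.
Solving gives x1 = 4.1, x5 = 0.03319.
Objective = 0.18·4.1 + 0.69·0.03319 = 0.76090.

R0.761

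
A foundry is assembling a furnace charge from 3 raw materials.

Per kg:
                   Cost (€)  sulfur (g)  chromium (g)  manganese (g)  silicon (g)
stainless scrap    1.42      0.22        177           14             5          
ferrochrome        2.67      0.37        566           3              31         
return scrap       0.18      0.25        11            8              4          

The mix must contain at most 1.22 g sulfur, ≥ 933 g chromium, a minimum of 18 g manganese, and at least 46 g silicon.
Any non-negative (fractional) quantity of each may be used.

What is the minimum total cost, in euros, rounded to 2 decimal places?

Let x1 = kg of stainless scrap, x2 = kg of ferrochrome, x3 = kg of return scrap.
min 1.42x1 + 2.67x2 + 0.18x3 with:
  0.22x1 + 0.37x2 + 0.25x3 ≤ 1.22   (sulfur)
  177x1 + 566x2 + 11x3 ≥ 933   (chromium)
  14x1 + 3x2 + 8x3 ≥ 18   (manganese)
  5x1 + 31x2 + 4x3 ≥ 46   (silicon)
  x1, x2, x3 ≥ 0.
At the optimum only ferrochrome, return scrap are positive (stainless scrap = 0). There the chromium and manganese constraints are tight.
That vertex is x2 = 1.616, x3 = 1.644.
Hence cost = 2.67·1.616 + 0.18·1.644 = €4.6106.

€4.61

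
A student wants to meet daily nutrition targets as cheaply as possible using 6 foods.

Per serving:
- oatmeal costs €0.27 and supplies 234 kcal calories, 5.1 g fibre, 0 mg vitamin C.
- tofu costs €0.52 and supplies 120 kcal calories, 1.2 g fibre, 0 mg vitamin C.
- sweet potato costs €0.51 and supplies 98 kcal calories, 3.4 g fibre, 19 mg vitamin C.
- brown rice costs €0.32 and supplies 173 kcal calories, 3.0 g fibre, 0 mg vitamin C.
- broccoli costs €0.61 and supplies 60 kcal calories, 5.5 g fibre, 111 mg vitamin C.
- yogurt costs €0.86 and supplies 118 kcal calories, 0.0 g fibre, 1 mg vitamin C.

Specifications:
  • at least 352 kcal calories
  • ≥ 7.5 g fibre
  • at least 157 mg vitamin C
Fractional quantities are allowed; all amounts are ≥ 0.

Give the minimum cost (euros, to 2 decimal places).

€1.17

Let x1 = servings of oatmeal, x2 = servings of tofu, x3 = servings of sweet potato, x4 = servings of brown rice, x5 = servings of broccoli, x6 = servings of yogurt.
min 0.27x1 + 0.52x2 + 0.51x3 + 0.32x4 + 0.61x5 + 0.86x6 s.t.:
  234x1 + 120x2 + 98x3 + 173x4 + 60x5 + 118x6 ≥ 352   (calories)
  5.1x1 + 1.2x2 + 3.4x3 + 3x4 + 5.5x5 ≥ 7.5   (fibre)
  19x3 + 111x5 + 1x6 ≥ 157   (vitamin C)
  x1, x2, x3, x4, x5, x6 ≥ 0.
At the optimum only oatmeal, broccoli are positive (tofu, sweet potato, brown rice, yogurt = 0). There the calories and vitamin C constraints are tight.
Optimal quantities: oatmeal = 1.142 servings, broccoli = 1.414 servings.
Cost = 0.27·1.142 + 0.61·1.414 = 1.1709.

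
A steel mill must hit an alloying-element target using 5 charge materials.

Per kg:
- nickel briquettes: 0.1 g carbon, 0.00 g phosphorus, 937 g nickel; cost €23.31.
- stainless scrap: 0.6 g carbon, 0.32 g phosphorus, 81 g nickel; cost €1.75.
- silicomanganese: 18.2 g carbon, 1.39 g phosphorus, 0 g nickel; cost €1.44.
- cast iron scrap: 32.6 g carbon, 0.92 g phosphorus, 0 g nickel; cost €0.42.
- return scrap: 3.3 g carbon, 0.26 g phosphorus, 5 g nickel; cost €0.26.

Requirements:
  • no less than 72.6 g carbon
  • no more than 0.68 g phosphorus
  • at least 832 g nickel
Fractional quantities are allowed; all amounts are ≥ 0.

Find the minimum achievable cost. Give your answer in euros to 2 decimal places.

Let x1 = kg of nickel briquettes, x2 = kg of stainless scrap, x3 = kg of silicomanganese, x4 = kg of cast iron scrap, x5 = kg of return scrap.
min 23.31x1 + 1.75x2 + 1.44x3 + 0.42x4 + 0.26x5 s.t.:
  0.1x1 + 0.6x2 + 18.2x3 + 32.6x4 + 3.3x5 ≥ 72.6   (carbon)
  0.32x2 + 1.39x3 + 0.92x4 + 0.26x5 ≤ 0.68   (phosphorus)
  937x1 + 81x2 + 5x5 ≥ 832   (nickel)
  x1, x2, x3, x4, x5 ≥ 0.
The cheapest feasible vertex uses only nickel briquettes, cast iron scrap; stainless scrap, silicomanganese, return scrap are not used. The carbon and phosphorus requirements are met with equality.
Solving gives x1 = 485.0435, x4 = 0.7391304.
Total cost: 23.31·485.0435 + 0.42·0.7391304 = 11306.6744.

€11306.67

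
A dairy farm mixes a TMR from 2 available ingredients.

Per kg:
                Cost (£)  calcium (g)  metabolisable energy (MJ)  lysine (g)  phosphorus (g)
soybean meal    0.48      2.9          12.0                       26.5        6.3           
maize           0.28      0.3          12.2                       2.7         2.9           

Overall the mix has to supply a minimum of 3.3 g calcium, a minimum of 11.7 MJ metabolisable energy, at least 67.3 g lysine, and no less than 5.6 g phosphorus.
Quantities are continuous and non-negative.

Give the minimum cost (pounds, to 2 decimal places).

£1.22

Treat it as an LP. Let x1 = kg of soybean meal, x2 = kg of maize.
Minimise 0.48x1 + 0.28x2 s.t.:
  2.9x1 + 0.3x2 ≥ 3.3   (calcium)
  12x1 + 12.2x2 ≥ 11.7   (metabolisable energy)
  26.5x1 + 2.7x2 ≥ 67.3   (lysine)
  6.3x1 + 2.9x2 ≥ 5.6   (phosphorus)
  x1, x2 ≥ 0.
At the optimum only soybean meal is positive (maize = 0). There the lysine constraint is tight.
So soybean meal = 2.54 kg.
Hence cost = 0.48·2.54 = £1.2192.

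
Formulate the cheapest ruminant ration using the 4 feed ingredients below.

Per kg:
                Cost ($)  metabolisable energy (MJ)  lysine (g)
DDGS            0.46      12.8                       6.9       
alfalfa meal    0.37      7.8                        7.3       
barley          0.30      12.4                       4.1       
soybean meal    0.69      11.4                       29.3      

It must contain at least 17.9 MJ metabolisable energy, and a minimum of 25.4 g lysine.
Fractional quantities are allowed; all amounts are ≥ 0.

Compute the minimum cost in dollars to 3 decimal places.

Let x1 = kg of DDGS, x2 = kg of alfalfa meal, x3 = kg of barley, x4 = kg of soybean meal.
min 0.46x1 + 0.37x2 + 0.3x3 + 0.69x4 subject to:
  12.8x1 + 7.8x2 + 12.4x3 + 11.4x4 ≥ 17.9   (metabolisable energy)
  6.9x1 + 7.3x2 + 4.1x3 + 29.3x4 ≥ 25.4   (lysine)
  x1, x2, x3, x4 ≥ 0.
At the optimum only barley, soybean meal are positive (DDGS, alfalfa meal = 0). The metabolisable energy and lysine requirements are met with equality.
That vertex is x3 = 0.742, x4 = 0.7631.
Hence cost = 0.3·0.742 + 0.69·0.7631 = $0.74914.

$0.749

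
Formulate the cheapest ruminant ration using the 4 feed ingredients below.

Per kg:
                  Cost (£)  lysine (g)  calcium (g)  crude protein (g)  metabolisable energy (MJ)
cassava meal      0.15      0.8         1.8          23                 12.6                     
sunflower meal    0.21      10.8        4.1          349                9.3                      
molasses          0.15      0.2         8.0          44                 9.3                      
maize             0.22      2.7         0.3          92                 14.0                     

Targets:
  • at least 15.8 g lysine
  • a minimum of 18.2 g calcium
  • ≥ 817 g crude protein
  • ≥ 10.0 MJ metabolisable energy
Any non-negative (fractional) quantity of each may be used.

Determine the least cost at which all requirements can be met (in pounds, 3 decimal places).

Let x1 = kg of cassava meal, x2 = kg of sunflower meal, x3 = kg of molasses, x4 = kg of maize.
Minimise 0.15x1 + 0.21x2 + 0.15x3 + 0.22x4 subject to:
  0.8x1 + 10.8x2 + 0.2x3 + 2.7x4 ≥ 15.8   (lysine)
  1.8x1 + 4.1x2 + 8x3 + 0.3x4 ≥ 18.2   (calcium)
  23x1 + 349x2 + 44x3 + 92x4 ≥ 817   (crude protein)
  12.6x1 + 9.3x2 + 9.3x3 + 14x4 ≥ 10   (metabolisable energy)
  x1, x2, x3, x4 ≥ 0.
The optimal basis is {sunflower meal, molasses}; cassava meal, maize drop out. The calcium and crude protein requirements are met with equality.
Solving gives x2 = 2.196, x3 = 1.15.
Cost = 0.21·2.196 + 0.15·1.15 = 0.63366.

£0.634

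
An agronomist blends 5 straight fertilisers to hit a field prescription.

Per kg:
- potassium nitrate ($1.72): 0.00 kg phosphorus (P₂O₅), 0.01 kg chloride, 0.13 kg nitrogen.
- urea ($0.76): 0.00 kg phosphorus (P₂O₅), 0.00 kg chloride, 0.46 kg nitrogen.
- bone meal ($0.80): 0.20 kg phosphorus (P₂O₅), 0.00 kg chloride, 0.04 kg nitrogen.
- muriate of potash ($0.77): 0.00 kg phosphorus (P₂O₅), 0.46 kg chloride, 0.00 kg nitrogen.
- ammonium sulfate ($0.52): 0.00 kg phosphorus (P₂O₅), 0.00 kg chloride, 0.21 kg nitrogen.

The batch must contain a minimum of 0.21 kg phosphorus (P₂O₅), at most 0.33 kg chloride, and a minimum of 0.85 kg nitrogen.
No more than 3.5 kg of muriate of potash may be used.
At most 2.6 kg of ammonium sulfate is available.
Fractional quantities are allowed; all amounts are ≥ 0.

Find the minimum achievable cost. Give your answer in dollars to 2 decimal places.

This is a linear program. Let x1 = kg of potassium nitrate, x2 = kg of urea, x3 = kg of bone meal, x4 = kg of muriate of potash, x5 = kg of ammonium sulfate.
Minimize 1.72x1 + 0.76x2 + 0.8x3 + 0.77x4 + 0.52x5 with:
  0.2x3 ≥ 0.21   (phosphorus (P₂O₅))
  0.01x1 + 0.46x4 ≤ 0.33   (chloride)
  0.13x1 + 0.46x2 + 0.04x3 + 0.21x5 ≥ 0.85   (nitrogen)
  x4 ≤ 3.5
  x5 ≤ 2.6
  x1, x2, x3, x4, x5 ≥ 0.
The optimal basis is {urea, bone meal}; potassium nitrate, muriate of potash, ammonium sulfate drop out. The phosphorus (P₂O₅) and nitrogen requirements are met with equality.
Solving gives x2 = 1.7565, x3 = 1.05.
Cost = 0.76·1.7565 + 0.8·1.05 = 2.1749.

$2.17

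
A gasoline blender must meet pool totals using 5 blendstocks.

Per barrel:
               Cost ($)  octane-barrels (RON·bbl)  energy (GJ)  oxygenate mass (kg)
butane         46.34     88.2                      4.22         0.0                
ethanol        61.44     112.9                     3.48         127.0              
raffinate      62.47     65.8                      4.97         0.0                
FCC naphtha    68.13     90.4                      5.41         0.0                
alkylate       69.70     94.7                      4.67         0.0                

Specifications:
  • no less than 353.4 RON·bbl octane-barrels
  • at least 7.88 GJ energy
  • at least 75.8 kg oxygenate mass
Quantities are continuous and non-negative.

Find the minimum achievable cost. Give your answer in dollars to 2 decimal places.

Treat it as an LP. Let x1 = barrels of butane, x2 = barrels of ethanol, x3 = barrels of raffinate, x4 = barrels of FCC naphtha, x5 = barrels of alkylate.
min 46.34x1 + 61.44x2 + 62.47x3 + 68.13x4 + 69.7x5 with:
  88.2x1 + 112.9x2 + 65.8x3 + 90.4x4 + 94.7x5 ≥ 353.4   (octane-barrels)
  4.22x1 + 3.48x2 + 4.97x3 + 5.41x4 + 4.67x5 ≥ 7.88   (energy)
  127x2 ≥ 75.8   (oxygenate mass)
  x1, x2, x3, x4, x5 ≥ 0.
At the optimum only butane, ethanol are positive (raffinate, FCC naphtha, alkylate = 0). The octane-barrels and oxygenate mass requirements are met with equality.
So butane = 3.2428 barrels, ethanol = 0.59685 barrels.
Hence cost = 46.34·3.2428 + 61.44·0.59685 = $186.9418.

$186.94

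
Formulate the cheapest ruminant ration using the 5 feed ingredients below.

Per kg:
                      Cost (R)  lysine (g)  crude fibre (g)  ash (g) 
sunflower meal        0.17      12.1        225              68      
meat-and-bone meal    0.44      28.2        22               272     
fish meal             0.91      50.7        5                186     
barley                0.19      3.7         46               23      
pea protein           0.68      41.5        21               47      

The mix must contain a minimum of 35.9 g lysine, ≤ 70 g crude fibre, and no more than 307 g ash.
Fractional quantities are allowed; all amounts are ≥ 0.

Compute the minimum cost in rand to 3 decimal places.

R0.559

This is a linear program. Let x1 = kg of sunflower meal, x2 = kg of meat-and-bone meal, x3 = kg of fish meal, x4 = kg of barley, x5 = kg of pea protein.
Minimise 0.17x1 + 0.44x2 + 0.91x3 + 0.19x4 + 0.68x5 s.t.:
  12.1x1 + 28.2x2 + 50.7x3 + 3.7x4 + 41.5x5 ≥ 35.9   (lysine)
  225x1 + 22x2 + 5x3 + 46x4 + 21x5 ≤ 70   (crude fibre)
  68x1 + 272x2 + 186x3 + 23x4 + 47x5 ≤ 307   (ash)
  x1, x2, x3, x4, x5 ≥ 0.
The optimal basis is {sunflower meal, meat-and-bone meal, pea protein}; fish meal, barley drop out. Binding constraints: lysine, crude fibre, ash.
So sunflower meal = 0.1992 kg, meat-and-bone meal = 1.064 kg, pea protein = 0.08369 kg.
Total cost: 0.17·0.1992 + 0.44·1.064 + 0.68·0.08369 = 0.55893.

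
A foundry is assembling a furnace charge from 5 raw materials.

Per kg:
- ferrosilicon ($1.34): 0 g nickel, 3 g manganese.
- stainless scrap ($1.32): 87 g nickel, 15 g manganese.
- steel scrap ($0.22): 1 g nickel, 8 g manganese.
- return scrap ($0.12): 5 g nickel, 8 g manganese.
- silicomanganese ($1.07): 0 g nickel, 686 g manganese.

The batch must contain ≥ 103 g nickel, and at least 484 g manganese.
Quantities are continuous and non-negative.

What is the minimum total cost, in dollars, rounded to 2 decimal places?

Set it up as a linear program. Let x1 = kg of ferrosilicon, x2 = kg of stainless scrap, x3 = kg of steel scrap, x4 = kg of return scrap, x5 = kg of silicomanganese.
Minimise 1.34x1 + 1.32x2 + 0.22x3 + 0.12x4 + 1.07x5 s.t.:
  87x2 + 1x3 + 5x4 ≥ 103   (nickel)
  3x1 + 15x2 + 8x3 + 8x4 + 686x5 ≥ 484   (manganese)
  x1, x2, x3, x4, x5 ≥ 0.
The cheapest feasible vertex uses only stainless scrap, silicomanganese; ferrosilicon, steel scrap, return scrap are not used. Binding constraints: nickel and manganese.
Optimal quantities: stainless scrap = 1.184 kg, silicomanganese = 0.6797 kg.
Hence cost = 1.32·1.184 + 1.07·0.6797 = $2.2902.

$2.29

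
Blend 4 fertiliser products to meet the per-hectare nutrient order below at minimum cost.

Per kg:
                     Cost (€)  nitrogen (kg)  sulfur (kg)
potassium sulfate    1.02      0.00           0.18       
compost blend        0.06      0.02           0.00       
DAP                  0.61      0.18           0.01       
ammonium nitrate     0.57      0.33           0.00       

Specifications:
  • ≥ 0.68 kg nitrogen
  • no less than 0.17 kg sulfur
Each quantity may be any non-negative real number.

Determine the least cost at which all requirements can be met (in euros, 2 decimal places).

€2.14

This is a linear program. Let x1 = kg of potassium sulfate, x2 = kg of compost blend, x3 = kg of DAP, x4 = kg of ammonium nitrate.
Minimise 1.02x1 + 0.06x2 + 0.61x3 + 0.57x4 s.t.:
  0.02x2 + 0.18x3 + 0.33x4 ≥ 0.68   (nitrogen)
  0.18x1 + 0.01x3 ≥ 0.17   (sulfur)
  x1, x2, x3, x4 ≥ 0.
The optimal basis is {potassium sulfate, ammonium nitrate}; compost blend, DAP drop out. Binding constraints: nitrogen and sulfur.
Solving gives x1 = 0.9444, x4 = 2.061.
Objective = 1.02·0.9444 + 0.57·2.061 = 2.1381.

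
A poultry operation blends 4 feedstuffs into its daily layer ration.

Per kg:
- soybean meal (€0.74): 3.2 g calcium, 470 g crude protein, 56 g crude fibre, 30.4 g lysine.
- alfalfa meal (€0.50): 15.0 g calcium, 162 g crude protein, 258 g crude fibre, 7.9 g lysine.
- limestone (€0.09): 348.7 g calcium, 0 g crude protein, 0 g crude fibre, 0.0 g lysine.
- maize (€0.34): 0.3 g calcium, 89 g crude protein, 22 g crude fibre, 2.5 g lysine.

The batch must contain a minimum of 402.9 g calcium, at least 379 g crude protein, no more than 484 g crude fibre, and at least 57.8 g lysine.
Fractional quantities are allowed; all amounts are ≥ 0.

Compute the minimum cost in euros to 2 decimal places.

€1.51

Let x1 = kg of soybean meal, x2 = kg of alfalfa meal, x3 = kg of limestone, x4 = kg of maize.
Minimise 0.74x1 + 0.5x2 + 0.09x3 + 0.34x4 with:
  3.2x1 + 15x2 + 348.7x3 + 0.3x4 ≥ 402.9   (calcium)
  470x1 + 162x2 + 89x4 ≥ 379   (crude protein)
  56x1 + 258x2 + 22x4 ≤ 484   (crude fibre)
  30.4x1 + 7.9x2 + 2.5x4 ≥ 57.8   (lysine)
  x1, x2, x3, x4 ≥ 0.
The optimal basis is {soybean meal, limestone}; alfalfa meal, maize drop out. There the calcium and lysine constraints are tight.
Optimal quantities: soybean meal = 1.901 kg, limestone = 1.138 kg.
Hence cost = 0.74·1.901 + 0.09·1.138 = €1.5092.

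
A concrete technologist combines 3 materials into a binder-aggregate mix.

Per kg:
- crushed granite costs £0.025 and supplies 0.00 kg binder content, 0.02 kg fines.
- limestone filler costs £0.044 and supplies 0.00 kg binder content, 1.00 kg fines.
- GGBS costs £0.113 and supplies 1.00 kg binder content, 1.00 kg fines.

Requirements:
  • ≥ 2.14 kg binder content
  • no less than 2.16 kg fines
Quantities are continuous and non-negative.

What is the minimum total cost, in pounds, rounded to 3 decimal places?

£0.243

Let x1 = kg of crushed granite, x2 = kg of limestone filler, x3 = kg of GGBS.
Minimize 0.025x1 + 0.044x2 + 0.113x3 subject to:
  1x3 ≥ 2.14   (binder content)
  0.02x1 + 1x2 + 1x3 ≥ 2.16   (fines)
  x1, x2, x3 ≥ 0.
The minimum-cost mix takes nothing from crushed granite — only limestone filler, GGBS. The binder content and fines requirements are met with equality.
So limestone filler = 0.02 kg, GGBS = 2.14 kg.
Objective = 0.044·0.02 + 0.113·2.14 = 0.24270.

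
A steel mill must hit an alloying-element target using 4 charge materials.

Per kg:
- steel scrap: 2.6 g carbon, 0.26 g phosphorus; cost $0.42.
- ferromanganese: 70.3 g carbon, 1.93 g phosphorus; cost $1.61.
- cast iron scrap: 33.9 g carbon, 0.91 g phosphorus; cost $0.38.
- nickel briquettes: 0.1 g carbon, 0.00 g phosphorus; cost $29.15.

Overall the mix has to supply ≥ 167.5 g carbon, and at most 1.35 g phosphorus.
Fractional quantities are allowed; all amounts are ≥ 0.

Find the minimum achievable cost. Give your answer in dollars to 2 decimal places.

$34166.93

Treat it as an LP. Let x1 = kg of steel scrap, x2 = kg of ferromanganese, x3 = kg of cast iron scrap, x4 = kg of nickel briquettes.
min 0.42x1 + 1.61x2 + 0.38x3 + 29.15x4 subject to:
  2.6x1 + 70.3x2 + 33.9x3 + 0.1x4 ≥ 167.5   (carbon)
  0.26x1 + 1.93x2 + 0.91x3 ≤ 1.35   (phosphorus)
  x1, x2, x3, x4 ≥ 0.
At the optimum only cast iron scrap, nickel briquettes are positive (steel scrap, ferromanganese = 0). Binding constraints: carbon and phosphorus.
That vertex is x3 = 1.483516, x4 = 1172.088.
Hence cost = 0.38·1.483516 + 29.15·1172.088 = $34166.9289.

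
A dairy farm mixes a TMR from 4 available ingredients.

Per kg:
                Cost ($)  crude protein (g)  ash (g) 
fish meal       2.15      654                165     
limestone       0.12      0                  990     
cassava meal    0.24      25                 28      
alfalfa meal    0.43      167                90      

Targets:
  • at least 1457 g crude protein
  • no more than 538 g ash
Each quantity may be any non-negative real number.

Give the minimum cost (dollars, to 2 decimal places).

$4.37

Let x1 = kg of fish meal, x2 = kg of limestone, x3 = kg of cassava meal, x4 = kg of alfalfa meal.
min 2.15x1 + 0.12x2 + 0.24x3 + 0.43x4 s.t.:
  654x1 + 25x3 + 167x4 ≥ 1457   (crude protein)
  165x1 + 990x2 + 28x3 + 90x4 ≤ 538   (ash)
  x1, x2, x3, x4 ≥ 0.
The optimal basis is {fish meal, alfalfa meal}; limestone, cassava meal drop out. Binding constraints: crude protein and ash.
So fish meal = 1.319 kg, alfalfa meal = 3.56 kg.
Cost = 2.15·1.319 + 0.43·3.56 = 4.3667.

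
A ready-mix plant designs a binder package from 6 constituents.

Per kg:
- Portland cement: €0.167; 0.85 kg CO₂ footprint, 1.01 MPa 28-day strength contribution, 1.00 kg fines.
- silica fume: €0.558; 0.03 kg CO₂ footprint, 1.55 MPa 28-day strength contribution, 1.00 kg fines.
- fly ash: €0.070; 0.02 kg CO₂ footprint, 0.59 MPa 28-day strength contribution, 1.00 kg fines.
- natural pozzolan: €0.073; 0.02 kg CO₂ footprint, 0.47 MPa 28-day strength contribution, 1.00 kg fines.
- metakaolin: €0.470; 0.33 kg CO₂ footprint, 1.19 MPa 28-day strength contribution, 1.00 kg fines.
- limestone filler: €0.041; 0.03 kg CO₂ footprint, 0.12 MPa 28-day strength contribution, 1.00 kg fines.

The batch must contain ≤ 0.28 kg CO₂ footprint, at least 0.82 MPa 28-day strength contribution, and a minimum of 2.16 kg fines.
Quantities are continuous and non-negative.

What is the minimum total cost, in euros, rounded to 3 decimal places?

€0.123

Let x1 = kg of Portland cement, x2 = kg of silica fume, x3 = kg of fly ash, x4 = kg of natural pozzolan, x5 = kg of metakaolin, x6 = kg of limestone filler.
Minimise 0.167x1 + 0.558x2 + 0.07x3 + 0.073x4 + 0.47x5 + 0.041x6 subject to:
  0.85x1 + 0.03x2 + 0.02x3 + 0.02x4 + 0.33x5 + 0.03x6 ≤ 0.28   (CO₂ footprint)
  1.01x1 + 1.55x2 + 0.59x3 + 0.47x4 + 1.19x5 + 0.12x6 ≥ 0.82   (28-day strength contribution)
  1x1 + 1x2 + 1x3 + 1x4 + 1x5 + 1x6 ≥ 2.16   (fines)
  x1, x2, x3, x4, x5, x6 ≥ 0.
The minimum-cost mix takes nothing from Portland cement, silica fume, natural pozzolan, metakaolin — only fly ash, limestone filler. The 28-day strength contribution and fines requirements are met with equality.
That vertex is x3 = 1.193, x6 = 0.9668.
Hence cost = 0.07·1.193 + 0.041·0.9668 = €0.12315.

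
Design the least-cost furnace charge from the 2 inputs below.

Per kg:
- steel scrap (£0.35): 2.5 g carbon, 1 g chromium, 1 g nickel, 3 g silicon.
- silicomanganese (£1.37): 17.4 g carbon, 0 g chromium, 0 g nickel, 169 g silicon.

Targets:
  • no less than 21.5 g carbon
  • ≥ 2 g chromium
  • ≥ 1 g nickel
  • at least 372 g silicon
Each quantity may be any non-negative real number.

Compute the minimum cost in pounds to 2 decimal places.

This is a linear program. Let x1 = kg of steel scrap, x2 = kg of silicomanganese.
min 0.35x1 + 1.37x2 s.t.:
  2.5x1 + 17.4x2 ≥ 21.5   (carbon)
  1x1 ≥ 2   (chromium)
  1x1 ≥ 1   (nickel)
  3x1 + 169x2 ≥ 372   (silicon)
  x1, x2 ≥ 0.
Both inputs are positive at the optimum. There the chromium and silicon constraints are tight.
That vertex is x1 = 2, x2 = 2.166.
Objective = 0.35·2 + 1.37·2.166 = 3.6674.

£3.67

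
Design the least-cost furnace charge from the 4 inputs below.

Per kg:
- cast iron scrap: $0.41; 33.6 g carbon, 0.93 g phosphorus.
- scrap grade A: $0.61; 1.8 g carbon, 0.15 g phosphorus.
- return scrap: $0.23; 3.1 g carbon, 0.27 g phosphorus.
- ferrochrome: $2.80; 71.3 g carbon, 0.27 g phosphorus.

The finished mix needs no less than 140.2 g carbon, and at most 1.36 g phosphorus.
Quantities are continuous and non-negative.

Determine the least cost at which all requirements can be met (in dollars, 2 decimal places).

$4.57

Let x1 = kg of cast iron scrap, x2 = kg of scrap grade A, x3 = kg of return scrap, x4 = kg of ferrochrome.
min 0.41x1 + 0.61x2 + 0.23x3 + 2.8x4 s.t.:
  33.6x1 + 1.8x2 + 3.1x3 + 71.3x4 ≥ 140.2   (carbon)
  0.93x1 + 0.15x2 + 0.27x3 + 0.27x4 ≤ 1.36   (phosphorus)
  x1, x2, x3, x4 ≥ 0.
At the optimum only cast iron scrap, ferrochrome are positive (scrap grade A, return scrap = 0). There the carbon and phosphorus constraints are tight.
So cast iron scrap = 1.033 kg, ferrochrome = 1.48 kg.
Objective = 0.41·1.033 + 2.8·1.48 = 4.5675.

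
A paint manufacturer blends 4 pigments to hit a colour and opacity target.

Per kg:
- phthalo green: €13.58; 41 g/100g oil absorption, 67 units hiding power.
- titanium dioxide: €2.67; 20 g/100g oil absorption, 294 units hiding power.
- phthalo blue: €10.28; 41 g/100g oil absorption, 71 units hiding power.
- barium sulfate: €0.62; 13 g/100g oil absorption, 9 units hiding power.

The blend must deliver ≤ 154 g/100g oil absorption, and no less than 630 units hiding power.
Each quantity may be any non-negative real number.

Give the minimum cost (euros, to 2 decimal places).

€5.72

Let x1 = kg of phthalo green, x2 = kg of titanium dioxide, x3 = kg of phthalo blue, x4 = kg of barium sulfate.
Minimize 13.58x1 + 2.67x2 + 10.28x3 + 0.62x4 subject to:
  41x1 + 20x2 + 41x3 + 13x4 ≤ 154   (oil absorption)
  67x1 + 294x2 + 71x3 + 9x4 ≥ 630   (hiding power)
  x1, x2, x3, x4 ≥ 0.
The cheapest feasible vertex uses only titanium dioxide; phthalo green, phthalo blue, barium sulfate are not used. Binding constraint: hiding power.
That vertex is x2 = 2.143.
Hence cost = 2.67·2.143 = €5.7218.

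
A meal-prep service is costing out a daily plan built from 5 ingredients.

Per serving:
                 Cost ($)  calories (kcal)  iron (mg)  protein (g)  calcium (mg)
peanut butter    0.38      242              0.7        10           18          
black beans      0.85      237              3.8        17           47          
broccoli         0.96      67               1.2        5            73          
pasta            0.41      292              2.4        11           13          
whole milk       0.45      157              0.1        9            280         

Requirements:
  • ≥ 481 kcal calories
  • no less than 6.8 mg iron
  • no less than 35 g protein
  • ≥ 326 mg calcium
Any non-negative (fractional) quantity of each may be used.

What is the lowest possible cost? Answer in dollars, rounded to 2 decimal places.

Let x1 = servings of peanut butter, x2 = servings of black beans, x3 = servings of broccoli, x4 = servings of pasta, x5 = servings of whole milk.
Minimise 0.38x1 + 0.85x2 + 0.96x3 + 0.41x4 + 0.45x5 s.t.:
  242x1 + 237x2 + 67x3 + 292x4 + 157x5 ≥ 481   (calories)
  0.7x1 + 3.8x2 + 1.2x3 + 2.4x4 + 0.1x5 ≥ 6.8   (iron)
  10x1 + 17x2 + 5x3 + 11x4 + 9x5 ≥ 35   (protein)
  18x1 + 47x2 + 73x3 + 13x4 + 280x5 ≥ 326   (calcium)
  x1, x2, x3, x4, x5 ≥ 0.
The minimum-cost mix takes nothing from peanut butter, black beans, broccoli — only pasta, whole milk. There the iron and calcium constraints are tight.
Optimal quantities: pasta = 2.79 servings, whole milk = 1.035 servings.
Hence cost = 0.41·2.79 + 0.45·1.035 = $1.6097.

$1.61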